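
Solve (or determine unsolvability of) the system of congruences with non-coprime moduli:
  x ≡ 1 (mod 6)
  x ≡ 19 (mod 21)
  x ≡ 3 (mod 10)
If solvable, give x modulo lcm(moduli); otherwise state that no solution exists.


Moduli 6, 21, 10 are not pairwise coprime, so CRT works modulo lcm(m_i) when all pairwise compatibility conditions hold.
Pairwise compatibility: gcd(m_i, m_j) must divide a_i - a_j for every pair.
Merge one congruence at a time:
  Start: x ≡ 1 (mod 6).
  Combine with x ≡ 19 (mod 21): gcd(6, 21) = 3; 19 - 1 = 18, which IS divisible by 3, so compatible.
    Write x = 1 + 6·t and substitute into x ≡ 19 (mod 21): 6·t ≡ 19 − 1 = 18 (mod 21).
    Divide the congruence (and modulus) by g = 3: 2·t ≡ 6 (mod 7).
    The inverse of 2 mod 7 is 4 (since 2·4 = 8 = 1·7 + 1), so t ≡ 4·6 = 24 ≡ 3 (mod 7).
    Then x = 1 + 6·3 = 19, valid modulo lcm(6, 21) = 42: x ≡ 19 (mod 42).
  Combine with x ≡ 3 (mod 10): gcd(42, 10) = 2; 3 - 19 = -16, which IS divisible by 2, so compatible.
    Write x = 19 + 42·t and substitute into x ≡ 3 (mod 10): 42·t ≡ 3 − 19 = -16 (mod 10).
    Divide the congruence (and modulus) by g = 2: 21·t ≡ -8 (mod 5).
    Reduce coefficients mod 5: 1·t ≡ 2 (mod 5).
    So t ≡ 2 (mod 5).
    Then x = 19 + 42·2 = 103, valid modulo lcm(42, 10) = 210: x ≡ 103 (mod 210).
Verify: 103 mod 6 = 1, 103 mod 21 = 19, 103 mod 10 = 3.

x ≡ 103 (mod 210).


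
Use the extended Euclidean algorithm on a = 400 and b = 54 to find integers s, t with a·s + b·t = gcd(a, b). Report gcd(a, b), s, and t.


Euclidean algorithm on (400, 54) — divide until remainder is 0:
  400 = 7 · 54 + 22
  54 = 2 · 22 + 10
  22 = 2 · 10 + 2
  10 = 5 · 2 + 0
gcd(400, 54) = 2.
Track Bezout coefficients alongside the remainders: start with r₀ = 400 = a·1 + b·0 (s = 1, t = 0) and r₁ = 54 = a·0 + b·1 (s = 0, t = 1); each new remainder r_{k+1} = r_{k-1} − q_k·r_k inherits s_{k+1} = s_{k-1} − q_k·s_k, t_{k+1} = t_{k-1} − q_k·t_k, so r_k = a·s_k + b·t_k at every step:
  q = 7: r = 22, s = 1 − 7·0 = 1, t = 0 − 7·1 = -7  (check: 400·1 + 54·(-7) = 22)
  q = 2: r = 10, s = 0 − 2·1 = -2, t = 1 − 2·(-7) = 15  (check: 400·(-2) + 54·15 = 10)
  q = 2: r = 2, s = 1 − 2·(-2) = 5, t = -7 − 2·15 = -37  (check: 400·5 + 54·(-37) = 2)
The row with r = 2 (the gcd) gives the Bezout coefficients s = 5, t = -37.
Result: 400 · (5) + 54 · (-37) = 2.

gcd(400, 54) = 2; s = 5, t = -37 (check: 400·5 + 54·(-37) = 2).


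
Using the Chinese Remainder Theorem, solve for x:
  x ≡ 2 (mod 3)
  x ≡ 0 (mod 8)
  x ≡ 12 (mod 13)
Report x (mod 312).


Moduli 3, 8, 13 are pairwise coprime; by CRT there is a unique solution modulo M = 3 · 8 · 13 = 312.
Solve pairwise, accumulating the modulus:
  Start with x ≡ 2 (mod 3).
  Combine with x ≡ 0 (mod 8): since gcd(3, 8) = 1, we get a unique residue mod 24.
    Write x = 2 + 3·t and substitute into x ≡ 0 (mod 8): 3·t ≡ 0 − 2 = -2 (mod 8).
    Reduce coefficients mod 8: 3·t ≡ 6 (mod 8).
    The inverse of 3 mod 8 is 3 (since 3·3 = 9 = 1·8 + 1), so t ≡ 3·6 = 18 ≡ 2 (mod 8).
    Then x = 2 + 3·2 = 8, valid modulo lcm(3, 8) = 24: x ≡ 8 (mod 24).
  Combine with x ≡ 12 (mod 13): since gcd(24, 13) = 1, we get a unique residue mod 312.
    Write x = 8 + 24·t and substitute into x ≡ 12 (mod 13): 24·t ≡ 12 − 8 = 4 (mod 13).
    Reduce coefficients mod 13: 11·t ≡ 4 (mod 13).
    The inverse of 11 mod 13 is 6 (since 11·6 = 66 = 5·13 + 1), so t ≡ 6·4 = 24 ≡ 11 (mod 13).
    Then x = 8 + 24·11 = 272, valid modulo lcm(24, 13) = 312: x ≡ 272 (mod 312).
Verify: 272 mod 3 = 2 ✓, 272 mod 8 = 0 ✓, 272 mod 13 = 12 ✓.

x ≡ 272 (mod 312).


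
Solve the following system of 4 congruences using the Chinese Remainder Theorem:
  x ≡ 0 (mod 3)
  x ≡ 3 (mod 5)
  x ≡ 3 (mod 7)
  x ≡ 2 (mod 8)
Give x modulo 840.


Product of moduli M = 3 · 5 · 7 · 8 = 840.
Merge one congruence at a time:
  Start: x ≡ 0 (mod 3).
  Combine with x ≡ 3 (mod 5); new modulus lcm = 15.
    Write x = 0 + 3·t and substitute into x ≡ 3 (mod 5): 3·t ≡ 3 − 0 = 3 (mod 5).
    The inverse of 3 mod 5 is 2 (since 3·2 = 6 = 1·5 + 1), so t ≡ 2·3 = 6 ≡ 1 (mod 5).
    Then x = 0 + 3·1 = 3, valid modulo lcm(3, 5) = 15: x ≡ 3 (mod 15).
  Combine with x ≡ 3 (mod 7); new modulus lcm = 105.
    Write x = 3 + 15·t and substitute into x ≡ 3 (mod 7): 15·t ≡ 3 − 3 = 0 (mod 7).
    Reduce coefficients mod 7: 1·t ≡ 0 (mod 7).
    So t ≡ 0 (mod 7).
    Then x = 3 + 15·0 = 3, valid modulo lcm(15, 7) = 105: x ≡ 3 (mod 105).
  Combine with x ≡ 2 (mod 8); new modulus lcm = 840.
    Write x = 3 + 105·t and substitute into x ≡ 2 (mod 8): 105·t ≡ 2 − 3 = -1 (mod 8).
    Reduce coefficients mod 8: 1·t ≡ 7 (mod 8).
    So t ≡ 7 (mod 8).
    Then x = 3 + 105·7 = 738, valid modulo lcm(105, 8) = 840: x ≡ 738 (mod 840).
Verify against each original: 738 mod 3 = 0, 738 mod 5 = 3, 738 mod 7 = 3, 738 mod 8 = 2.

x ≡ 738 (mod 840).


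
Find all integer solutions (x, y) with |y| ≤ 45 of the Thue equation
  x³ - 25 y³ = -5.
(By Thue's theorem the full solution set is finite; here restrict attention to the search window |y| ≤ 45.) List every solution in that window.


The equation is x³ - 25y³ = -5. For fixed y, x³ = 25·y³ − 5, so a solution requires the RHS to be a perfect cube.
Strategy: iterate y from -45 to 45, compute RHS = 25·y³ − 5, and check whether it is a (positive or negative) perfect cube.
Check small values of y:
  y = 0: RHS = -5 is not a perfect cube.
  y = 1: RHS = 20 is not a perfect cube.
  y = -1: RHS = -30 is not a perfect cube.
  y = 2: RHS = 195 is not a perfect cube.
  y = -2: RHS = -205 is not a perfect cube.
  y = 3: RHS = 670 is not a perfect cube.
  y = -3: RHS = -680 is not a perfect cube.
Continuing the search up to |y| = 45 finds no solutions either.
No (x, y) in the scanned range satisfies the equation.

No integer solutions with |y| ≤ 45.


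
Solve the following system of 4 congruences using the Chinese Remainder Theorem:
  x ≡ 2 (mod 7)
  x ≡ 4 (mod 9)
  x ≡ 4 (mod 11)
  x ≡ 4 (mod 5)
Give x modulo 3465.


Product of moduli M = 7 · 9 · 11 · 5 = 3465.
Merge one congruence at a time:
  Start: x ≡ 2 (mod 7).
  Combine with x ≡ 4 (mod 9); new modulus lcm = 63.
    Write x = 2 + 7·t and substitute into x ≡ 4 (mod 9): 7·t ≡ 4 − 2 = 2 (mod 9).
    The inverse of 7 mod 9 is 4 (since 7·4 = 28 = 3·9 + 1), so t ≡ 4·2 = 8 ≡ 8 (mod 9).
    Then x = 2 + 7·8 = 58, valid modulo lcm(7, 9) = 63: x ≡ 58 (mod 63).
  Combine with x ≡ 4 (mod 11); new modulus lcm = 693.
    Write x = 58 + 63·t and substitute into x ≡ 4 (mod 11): 63·t ≡ 4 − 58 = -54 (mod 11).
    Reduce coefficients mod 11: 8·t ≡ 1 (mod 11).
    The inverse of 8 mod 11 is 7 (since 8·7 = 56 = 5·11 + 1), so t ≡ 7·1 = 7 ≡ 7 (mod 11).
    Then x = 58 + 63·7 = 499, valid modulo lcm(63, 11) = 693: x ≡ 499 (mod 693).
  Combine with x ≡ 4 (mod 5); new modulus lcm = 3465.
    Write x = 499 + 693·t and substitute into x ≡ 4 (mod 5): 693·t ≡ 4 − 499 = -495 (mod 5).
    Reduce coefficients mod 5: 3·t ≡ 0 (mod 5).
    The inverse of 3 mod 5 is 2 (since 3·2 = 6 = 1·5 + 1), so t ≡ 2·0 = 0 ≡ 0 (mod 5).
    Then x = 499 + 693·0 = 499, valid modulo lcm(693, 5) = 3465: x ≡ 499 (mod 3465).
Verify against each original: 499 mod 7 = 2, 499 mod 9 = 4, 499 mod 11 = 4, 499 mod 5 = 4.

x ≡ 499 (mod 3465).


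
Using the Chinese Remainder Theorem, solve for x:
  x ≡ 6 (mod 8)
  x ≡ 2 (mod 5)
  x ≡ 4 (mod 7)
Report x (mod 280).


Moduli 8, 5, 7 are pairwise coprime; by CRT there is a unique solution modulo M = 8 · 5 · 7 = 280.
Solve pairwise, accumulating the modulus:
  Start with x ≡ 6 (mod 8).
  Combine with x ≡ 2 (mod 5): since gcd(8, 5) = 1, we get a unique residue mod 40.
    Write x = 6 + 8·t and substitute into x ≡ 2 (mod 5): 8·t ≡ 2 − 6 = -4 (mod 5).
    Reduce coefficients mod 5: 3·t ≡ 1 (mod 5).
    The inverse of 3 mod 5 is 2 (since 3·2 = 6 = 1·5 + 1), so t ≡ 2·1 = 2 ≡ 2 (mod 5).
    Then x = 6 + 8·2 = 22, valid modulo lcm(8, 5) = 40: x ≡ 22 (mod 40).
  Combine with x ≡ 4 (mod 7): since gcd(40, 7) = 1, we get a unique residue mod 280.
    Write x = 22 + 40·t and substitute into x ≡ 4 (mod 7): 40·t ≡ 4 − 22 = -18 (mod 7).
    Reduce coefficients mod 7: 5·t ≡ 3 (mod 7).
    The inverse of 5 mod 7 is 3 (since 5·3 = 15 = 2·7 + 1), so t ≡ 3·3 = 9 ≡ 2 (mod 7).
    Then x = 22 + 40·2 = 102, valid modulo lcm(40, 7) = 280: x ≡ 102 (mod 280).
Verify: 102 mod 8 = 6 ✓, 102 mod 5 = 2 ✓, 102 mod 7 = 4 ✓.

x ≡ 102 (mod 280).


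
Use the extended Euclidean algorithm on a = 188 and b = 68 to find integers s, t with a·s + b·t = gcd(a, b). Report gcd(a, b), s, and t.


Euclidean algorithm on (188, 68) — divide until remainder is 0:
  188 = 2 · 68 + 52
  68 = 1 · 52 + 16
  52 = 3 · 16 + 4
  16 = 4 · 4 + 0
gcd(188, 68) = 4.
Track Bezout coefficients alongside the remainders: start with r₀ = 188 = a·1 + b·0 (s = 1, t = 0) and r₁ = 68 = a·0 + b·1 (s = 0, t = 1); each new remainder r_{k+1} = r_{k-1} − q_k·r_k inherits s_{k+1} = s_{k-1} − q_k·s_k, t_{k+1} = t_{k-1} − q_k·t_k, so r_k = a·s_k + b·t_k at every step:
  q = 2: r = 52, s = 1 − 2·0 = 1, t = 0 − 2·1 = -2  (check: 188·1 + 68·(-2) = 52)
  q = 1: r = 16, s = 0 − 1·1 = -1, t = 1 − 1·(-2) = 3  (check: 188·(-1) + 68·3 = 16)
  q = 3: r = 4, s = 1 − 3·(-1) = 4, t = -2 − 3·3 = -11  (check: 188·4 + 68·(-11) = 4)
The row with r = 4 (the gcd) gives the Bezout coefficients s = 4, t = -11.
Result: 188 · (4) + 68 · (-11) = 4.

gcd(188, 68) = 4; s = 4, t = -11 (check: 188·4 + 68·(-11) = 4).


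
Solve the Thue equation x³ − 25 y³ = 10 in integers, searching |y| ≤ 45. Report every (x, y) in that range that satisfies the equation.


The equation is x³ - 25y³ = 10. For fixed y, x³ = 25·y³ + 10, so a solution requires the RHS to be a perfect cube.
Strategy: iterate y from -45 to 45, compute RHS = 25·y³ + 10, and check whether it is a (positive or negative) perfect cube.
Check small values of y:
  y = 0: RHS = 10 is not a perfect cube.
  y = 1: RHS = 35 is not a perfect cube.
  y = -1: RHS = -15 is not a perfect cube.
  y = 2: RHS = 210 is not a perfect cube.
  y = -2: RHS = -190 is not a perfect cube.
  y = 3: RHS = 685 is not a perfect cube.
  y = -3: RHS = -665 is not a perfect cube.
Continuing the search up to |y| = 45 finds no solutions either.
No (x, y) in the scanned range satisfies the equation.

No integer solutions with |y| ≤ 45.


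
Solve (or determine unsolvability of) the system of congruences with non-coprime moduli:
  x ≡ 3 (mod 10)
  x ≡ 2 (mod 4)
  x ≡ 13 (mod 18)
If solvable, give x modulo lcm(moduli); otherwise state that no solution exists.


Moduli 10, 4, 18 are not pairwise coprime, so CRT works modulo lcm(m_i) when all pairwise compatibility conditions hold.
Pairwise compatibility: gcd(m_i, m_j) must divide a_i - a_j for every pair.
Merge one congruence at a time:
  Start: x ≡ 3 (mod 10).
  Combine with x ≡ 2 (mod 4): gcd(10, 4) = 2, and 2 - 3 = -1 is NOT divisible by 2.
    ⇒ system is inconsistent (no integer solution).

No solution (the system is inconsistent).


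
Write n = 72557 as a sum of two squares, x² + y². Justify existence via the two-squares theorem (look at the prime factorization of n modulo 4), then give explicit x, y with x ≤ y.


Step 1: Factor n = 72557 = 37^2 · 53.
Step 2: Check the mod-4 condition on each prime factor: 37 ≡ 1 (mod 4), exponent 2; 53 ≡ 1 (mod 4), exponent 1.
All primes ≡ 3 (mod 4) appear to even exponent (or don't appear), so by the two-squares theorem n IS expressible as a sum of two squares.
Step 3: Build a representation. Here n = 37 · 37 · 53 is a product of primes ≡ 1 (mod 4). Each prime p ≡ 1 (mod 4) is itself a sum of two squares; find a² by testing p − a² for a perfect square:
  37: 37 − 1² = 36 = 6² ⇒ 37 = 1² + 6².
  53: 53 − 1² = 52, 53 − 2² = 49 = 7² ⇒ 53 = 2² + 7².
  Combine using the Brahmagupta–Fibonacci identity (a² + b²)(c² + d²) = (ac − bd)² + (ad + bc)² = (ac + bd)² + (ad − bc)²:
  37 · 37 = 1369: from (1² + 6²)(1² + 6²), take (1·1 − 6·6, 1·6 + 6·1) = (1 − 36, 6 + 6) = (-35, 12); dropping signs (only squares matter) gives (35, 12); check 35² + 12² = 1225 + 144 = 1369 ✓.
  1369 · 53 = 72557: from (35² + 12²)(2² + 7²), take (35·2 − 12·7, 35·7 + 12·2) = (70 − 84, 245 + 24) = (-14, 269); dropping signs (only squares matter) gives (14, 269); check 14² + 269² = 196 + 72361 = 72557 ✓.
Step 4: Order so x ≤ y and verify: 14² + 269² = 196 + 72361 = 72557 = n. ✓

n = 72557 = 14² + 269² (one valid representation with x ≤ y).


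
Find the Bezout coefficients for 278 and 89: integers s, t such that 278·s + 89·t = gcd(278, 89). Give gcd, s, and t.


Euclidean algorithm on (278, 89) — divide until remainder is 0:
  278 = 3 · 89 + 11
  89 = 8 · 11 + 1
  11 = 11 · 1 + 0
gcd(278, 89) = 1.
Track Bezout coefficients alongside the remainders: start with r₀ = 278 = a·1 + b·0 (s = 1, t = 0) and r₁ = 89 = a·0 + b·1 (s = 0, t = 1); each new remainder r_{k+1} = r_{k-1} − q_k·r_k inherits s_{k+1} = s_{k-1} − q_k·s_k, t_{k+1} = t_{k-1} − q_k·t_k, so r_k = a·s_k + b·t_k at every step:
  q = 3: r = 11, s = 1 − 3·0 = 1, t = 0 − 3·1 = -3  (check: 278·1 + 89·(-3) = 11)
  q = 8: r = 1, s = 0 − 8·1 = -8, t = 1 − 8·(-3) = 25  (check: 278·(-8) + 89·25 = 1)
The row with r = 1 (the gcd) gives the Bezout coefficients s = -8, t = 25.
Result: 278 · (-8) + 89 · (25) = 1.

gcd(278, 89) = 1; s = -8, t = 25 (check: 278·(-8) + 89·25 = 1).


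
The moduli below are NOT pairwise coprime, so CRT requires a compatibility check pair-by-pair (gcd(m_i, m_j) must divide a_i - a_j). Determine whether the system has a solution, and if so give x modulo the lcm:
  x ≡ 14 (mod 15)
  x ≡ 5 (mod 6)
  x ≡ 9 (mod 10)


Moduli 15, 6, 10 are not pairwise coprime, so CRT works modulo lcm(m_i) when all pairwise compatibility conditions hold.
Pairwise compatibility: gcd(m_i, m_j) must divide a_i - a_j for every pair.
Merge one congruence at a time:
  Start: x ≡ 14 (mod 15).
  Combine with x ≡ 5 (mod 6): gcd(15, 6) = 3; 5 - 14 = -9, which IS divisible by 3, so compatible.
    Write x = 14 + 15·t and substitute into x ≡ 5 (mod 6): 15·t ≡ 5 − 14 = -9 (mod 6).
    Divide the congruence (and modulus) by g = 3: 5·t ≡ -3 (mod 2).
    Reduce coefficients mod 2: 1·t ≡ 1 (mod 2).
    So t ≡ 1 (mod 2).
    Then x = 14 + 15·1 = 29, valid modulo lcm(15, 6) = 30: x ≡ 29 (mod 30).
  Combine with x ≡ 9 (mod 10): gcd(30, 10) = 10; 9 - 29 = -20, which IS divisible by 10, so compatible.
    Write x = 29 + 30·t and substitute into x ≡ 9 (mod 10): 30·t ≡ 9 − 29 = -20 (mod 10).
    Divide the congruence (and modulus) by g = 10: 3·t ≡ -2 (mod 1).
    Modulo 1 every t works; take t = 0.
    Then x = 29 + 30·0 = 29, valid modulo lcm(30, 10) = 30: x ≡ 29 (mod 30).
Verify: 29 mod 15 = 14, 29 mod 6 = 5, 29 mod 10 = 9.

x ≡ 29 (mod 30).


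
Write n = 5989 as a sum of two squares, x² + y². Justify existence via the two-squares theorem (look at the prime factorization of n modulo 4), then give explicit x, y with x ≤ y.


Step 1: Factor n = 5989 = 53 · 113.
Step 2: Check the mod-4 condition on each prime factor: 53 ≡ 1 (mod 4), exponent 1; 113 ≡ 1 (mod 4), exponent 1.
All primes ≡ 3 (mod 4) appear to even exponent (or don't appear), so by the two-squares theorem n IS expressible as a sum of two squares.
Step 3: Build a representation. Here n = 53 · 113 is a product of primes ≡ 1 (mod 4). Each prime p ≡ 1 (mod 4) is itself a sum of two squares; find a² by testing p − a² for a perfect square:
  53: 53 − 1² = 52, 53 − 2² = 49 = 7² ⇒ 53 = 2² + 7².
  113: 113 − 1² = 112, 113 − 2² = 109, 113 − 3² = 104, 113 − 4² = 97, 113 − 5² = 88, 113 − 6² = 77, 113 − 7² = 64 = 8² ⇒ 113 = 7² + 8².
  Combine using the Brahmagupta–Fibonacci identity (a² + b²)(c² + d²) = (ac − bd)² + (ad + bc)² = (ac + bd)² + (ad − bc)²:
  53 · 113 = 5989: from (2² + 7²)(7² + 8²), take (2·7 − 7·8, 2·8 + 7·7) = (14 − 56, 16 + 49) = (-42, 65); dropping signs (only squares matter) gives (42, 65); check 42² + 65² = 1764 + 4225 = 5989 ✓.
Step 4: Order so x ≤ y and verify: 42² + 65² = 1764 + 4225 = 5989 = n. ✓

n = 5989 = 42² + 65² (one valid representation with x ≤ y).


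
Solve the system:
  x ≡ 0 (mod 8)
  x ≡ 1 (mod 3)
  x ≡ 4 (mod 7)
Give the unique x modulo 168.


Moduli 8, 3, 7 are pairwise coprime; by CRT there is a unique solution modulo M = 8 · 3 · 7 = 168.
Solve pairwise, accumulating the modulus:
  Start with x ≡ 0 (mod 8).
  Combine with x ≡ 1 (mod 3): since gcd(8, 3) = 1, we get a unique residue mod 24.
    Write x = 0 + 8·t and substitute into x ≡ 1 (mod 3): 8·t ≡ 1 − 0 = 1 (mod 3).
    Reduce coefficients mod 3: 2·t ≡ 1 (mod 3).
    The inverse of 2 mod 3 is 2 (since 2·2 = 4 = 1·3 + 1), so t ≡ 2·1 = 2 ≡ 2 (mod 3).
    Then x = 0 + 8·2 = 16, valid modulo lcm(8, 3) = 24: x ≡ 16 (mod 24).
  Combine with x ≡ 4 (mod 7): since gcd(24, 7) = 1, we get a unique residue mod 168.
    Write x = 16 + 24·t and substitute into x ≡ 4 (mod 7): 24·t ≡ 4 − 16 = -12 (mod 7).
    Reduce coefficients mod 7: 3·t ≡ 2 (mod 7).
    The inverse of 3 mod 7 is 5 (since 3·5 = 15 = 2·7 + 1), so t ≡ 5·2 = 10 ≡ 3 (mod 7).
    Then x = 16 + 24·3 = 88, valid modulo lcm(24, 7) = 168: x ≡ 88 (mod 168).
Verify: 88 mod 8 = 0 ✓, 88 mod 3 = 1 ✓, 88 mod 7 = 4 ✓.

x ≡ 88 (mod 168).


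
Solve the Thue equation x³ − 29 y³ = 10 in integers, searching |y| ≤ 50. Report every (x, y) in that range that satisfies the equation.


The equation is x³ - 29y³ = 10. For fixed y, x³ = 29·y³ + 10, so a solution requires the RHS to be a perfect cube.
Strategy: iterate y from -50 to 50, compute RHS = 29·y³ + 10, and check whether it is a (positive or negative) perfect cube.
Check small values of y:
  y = 0: RHS = 10 is not a perfect cube.
  y = 1: RHS = 39 is not a perfect cube.
  y = -1: RHS = -19 is not a perfect cube.
  y = 2: RHS = 242 is not a perfect cube.
  y = -2: RHS = -222 is not a perfect cube.
  y = 3: RHS = 793 is not a perfect cube.
  y = -3: RHS = -773 is not a perfect cube.
Continuing the search up to |y| = 50 finds no solutions either.
No (x, y) in the scanned range satisfies the equation.

No integer solutions with |y| ≤ 50.


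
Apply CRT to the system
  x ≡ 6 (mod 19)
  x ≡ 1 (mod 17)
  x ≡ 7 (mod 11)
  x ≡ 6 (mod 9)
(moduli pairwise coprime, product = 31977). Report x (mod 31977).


Product of moduli M = 19 · 17 · 11 · 9 = 31977.
Merge one congruence at a time:
  Start: x ≡ 6 (mod 19).
  Combine with x ≡ 1 (mod 17); new modulus lcm = 323.
    Write x = 6 + 19·t and substitute into x ≡ 1 (mod 17): 19·t ≡ 1 − 6 = -5 (mod 17).
    Reduce coefficients mod 17: 2·t ≡ 12 (mod 17).
    The inverse of 2 mod 17 is 9 (since 2·9 = 18 = 1·17 + 1), so t ≡ 9·12 = 108 ≡ 6 (mod 17).
    Then x = 6 + 19·6 = 120, valid modulo lcm(19, 17) = 323: x ≡ 120 (mod 323).
  Combine with x ≡ 7 (mod 11); new modulus lcm = 3553.
    Write x = 120 + 323·t and substitute into x ≡ 7 (mod 11): 323·t ≡ 7 − 120 = -113 (mod 11).
    Reduce coefficients mod 11: 4·t ≡ 8 (mod 11).
    The inverse of 4 mod 11 is 3 (since 4·3 = 12 = 1·11 + 1), so t ≡ 3·8 = 24 ≡ 2 (mod 11).
    Then x = 120 + 323·2 = 766, valid modulo lcm(323, 11) = 3553: x ≡ 766 (mod 3553).
  Combine with x ≡ 6 (mod 9); new modulus lcm = 31977.
    Write x = 766 + 3553·t and substitute into x ≡ 6 (mod 9): 3553·t ≡ 6 − 766 = -760 (mod 9).
    Reduce coefficients mod 9: 7·t ≡ 5 (mod 9).
    The inverse of 7 mod 9 is 4 (since 7·4 = 28 = 3·9 + 1), so t ≡ 4·5 = 20 ≡ 2 (mod 9).
    Then x = 766 + 3553·2 = 7872, valid modulo lcm(3553, 9) = 31977: x ≡ 7872 (mod 31977).
Verify against each original: 7872 mod 19 = 6, 7872 mod 17 = 1, 7872 mod 11 = 7, 7872 mod 9 = 6.

x ≡ 7872 (mod 31977).


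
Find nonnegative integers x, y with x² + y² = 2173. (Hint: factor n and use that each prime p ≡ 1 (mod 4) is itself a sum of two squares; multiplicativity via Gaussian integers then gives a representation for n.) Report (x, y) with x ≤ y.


Step 1: Factor n = 2173 = 41 · 53.
Step 2: Check the mod-4 condition on each prime factor: 41 ≡ 1 (mod 4), exponent 1; 53 ≡ 1 (mod 4), exponent 1.
All primes ≡ 3 (mod 4) appear to even exponent (or don't appear), so by the two-squares theorem n IS expressible as a sum of two squares.
Step 3: Build a representation. Here n = 41 · 53 is a product of primes ≡ 1 (mod 4). Each prime p ≡ 1 (mod 4) is itself a sum of two squares; find a² by testing p − a² for a perfect square:
  41: 41 − 1² = 40, 41 − 2² = 37, 41 − 3² = 32, 41 − 4² = 25 = 5² ⇒ 41 = 4² + 5².
  53: 53 − 1² = 52, 53 − 2² = 49 = 7² ⇒ 53 = 2² + 7².
  Combine using the Brahmagupta–Fibonacci identity (a² + b²)(c² + d²) = (ac − bd)² + (ad + bc)² = (ac + bd)² + (ad − bc)²:
  41 · 53 = 2173: from (4² + 5²)(2² + 7²), take (4·2 − 5·7, 4·7 + 5·2) = (8 − 35, 28 + 10) = (-27, 38); dropping signs (only squares matter) gives (27, 38); check 27² + 38² = 729 + 1444 = 2173 ✓.
Step 4: Order so x ≤ y and verify: 27² + 38² = 729 + 1444 = 2173 = n. ✓

n = 2173 = 27² + 38² (one valid representation with x ≤ y).


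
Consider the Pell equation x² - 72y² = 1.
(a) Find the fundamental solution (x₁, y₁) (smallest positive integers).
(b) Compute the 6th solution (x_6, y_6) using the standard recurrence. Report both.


Step 1: Find the fundamental solution (x₁, y₁) of x² - 72y² = 1.
  Expand √72 as a continued fraction. a₀ = ⌊√72⌋ = 8; iterate m_{k+1} = d_k·a_k − m_k, d_{k+1} = (72 − m_{k+1}²)/d_k, a_{k+1} = ⌊(a₀ + m_{k+1})/d_{k+1}⌋ (starting m₀ = 0, d₀ = 1), with convergents p_k = a_k·p_{k-1} + p_{k-2}, q_k = a_k·q_{k-1} + q_{k-2} (p₋₁ = 1, q₋₁ = 0):
  k = 0: a₀ = 8; p₀/q₀ = 8/1; p₀² − 72·q₀² = 64 − 72 = -8.
  k = 1: m = 8, d = 8, a = ⌊(8 + 8)/8⌋ = 2; p/q = (2·8 + 1)/(2·1 + 0) = 17/2; p² − 72·q² = 289 − 288 = 1.
  The first convergent with p² − 72·q² = 1 gives the fundamental solution (x₁, y₁) = (17, 2).
Step 2: Apply the recurrence (x_{n+1}, y_{n+1}) = (x₁x_n + 72y₁y_n, x₁y_n + y₁x_n) repeatedly.
  From (x_1, y_1) = (17, 2): x_2 = 17·17 + 72·2·2 = 577; y_2 = 17·2 + 2·17 = 68.
  From (x_2, y_2) = (577, 68): x_3 = 17·577 + 72·2·68 = 19601; y_3 = 17·68 + 2·577 = 2310.
  From (x_3, y_3) = (19601, 2310): x_4 = 17·19601 + 72·2·2310 = 665857; y_4 = 17·2310 + 2·19601 = 78472.
  From (x_4, y_4) = (665857, 78472): x_5 = 17·665857 + 72·2·78472 = 22619537; y_5 = 17·78472 + 2·665857 = 2665738.
  From (x_5, y_5) = (22619537, 2665738): x_6 = 17·22619537 + 72·2·2665738 = 768398401; y_6 = 17·2665738 + 2·22619537 = 90556620.
Step 3: Verify x_6² - 72·y_6² = 590436102659356801 - 590436102659356800 = 1 (should be 1). ✓

(x_1, y_1) = (17, 2); (x_6, y_6) = (768398401, 90556620).


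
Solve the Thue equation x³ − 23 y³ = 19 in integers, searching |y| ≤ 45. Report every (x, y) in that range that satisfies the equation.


The equation is x³ - 23y³ = 19. For fixed y, x³ = 23·y³ + 19, so a solution requires the RHS to be a perfect cube.
Strategy: iterate y from -45 to 45, compute RHS = 23·y³ + 19, and check whether it is a (positive or negative) perfect cube.
Check small values of y:
  y = 0: RHS = 19 is not a perfect cube.
  y = 1: RHS = 42 is not a perfect cube.
  y = -1: RHS = -4 is not a perfect cube.
  y = 2: RHS = 203 is not a perfect cube.
  y = -2: RHS = -165 is not a perfect cube.
  y = 3: RHS = 640 is not a perfect cube.
  y = -3: RHS = -602 is not a perfect cube.
Continuing the search up to |y| = 45 finds no solutions either.
No (x, y) in the scanned range satisfies the equation.

No integer solutions with |y| ≤ 45.


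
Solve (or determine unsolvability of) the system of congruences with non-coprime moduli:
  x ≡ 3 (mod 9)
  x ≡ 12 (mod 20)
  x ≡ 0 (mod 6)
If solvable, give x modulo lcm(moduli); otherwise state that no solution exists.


Moduli 9, 20, 6 are not pairwise coprime, so CRT works modulo lcm(m_i) when all pairwise compatibility conditions hold.
Pairwise compatibility: gcd(m_i, m_j) must divide a_i - a_j for every pair.
Merge one congruence at a time:
  Start: x ≡ 3 (mod 9).
  Combine with x ≡ 12 (mod 20): gcd(9, 20) = 1; 12 - 3 = 9, which IS divisible by 1, so compatible.
    Write x = 3 + 9·t and substitute into x ≡ 12 (mod 20): 9·t ≡ 12 − 3 = 9 (mod 20).
    The inverse of 9 mod 20 is 9 (since 9·9 = 81 = 4·20 + 1), so t ≡ 9·9 = 81 ≡ 1 (mod 20).
    Then x = 3 + 9·1 = 12, valid modulo lcm(9, 20) = 180: x ≡ 12 (mod 180).
  Combine with x ≡ 0 (mod 6): gcd(180, 6) = 6; 0 - 12 = -12, which IS divisible by 6, so compatible.
    Write x = 12 + 180·t and substitute into x ≡ 0 (mod 6): 180·t ≡ 0 − 12 = -12 (mod 6).
    Divide the congruence (and modulus) by g = 6: 30·t ≡ -2 (mod 1).
    Modulo 1 every t works; take t = 0.
    Then x = 12 + 180·0 = 12, valid modulo lcm(180, 6) = 180: x ≡ 12 (mod 180).
Verify: 12 mod 9 = 3, 12 mod 20 = 12, 12 mod 6 = 0.

x ≡ 12 (mod 180).


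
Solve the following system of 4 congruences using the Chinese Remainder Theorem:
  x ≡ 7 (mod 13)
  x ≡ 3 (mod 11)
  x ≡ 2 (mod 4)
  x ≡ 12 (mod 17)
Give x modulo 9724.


Product of moduli M = 13 · 11 · 4 · 17 = 9724.
Merge one congruence at a time:
  Start: x ≡ 7 (mod 13).
  Combine with x ≡ 3 (mod 11); new modulus lcm = 143.
    Write x = 7 + 13·t and substitute into x ≡ 3 (mod 11): 13·t ≡ 3 − 7 = -4 (mod 11).
    Reduce coefficients mod 11: 2·t ≡ 7 (mod 11).
    The inverse of 2 mod 11 is 6 (since 2·6 = 12 = 1·11 + 1), so t ≡ 6·7 = 42 ≡ 9 (mod 11).
    Then x = 7 + 13·9 = 124, valid modulo lcm(13, 11) = 143: x ≡ 124 (mod 143).
  Combine with x ≡ 2 (mod 4); new modulus lcm = 572.
    Write x = 124 + 143·t and substitute into x ≡ 2 (mod 4): 143·t ≡ 2 − 124 = -122 (mod 4).
    Reduce coefficients mod 4: 3·t ≡ 2 (mod 4).
    The inverse of 3 mod 4 is 3 (since 3·3 = 9 = 2·4 + 1), so t ≡ 3·2 = 6 ≡ 2 (mod 4).
    Then x = 124 + 143·2 = 410, valid modulo lcm(143, 4) = 572: x ≡ 410 (mod 572).
  Combine with x ≡ 12 (mod 17); new modulus lcm = 9724.
    Write x = 410 + 572·t and substitute into x ≡ 12 (mod 17): 572·t ≡ 12 − 410 = -398 (mod 17).
    Reduce coefficients mod 17: 11·t ≡ 10 (mod 17).
    The inverse of 11 mod 17 is 14 (since 11·14 = 154 = 9·17 + 1), so t ≡ 14·10 = 140 ≡ 4 (mod 17).
    Then x = 410 + 572·4 = 2698, valid modulo lcm(572, 17) = 9724: x ≡ 2698 (mod 9724).
Verify against each original: 2698 mod 13 = 7, 2698 mod 11 = 3, 2698 mod 4 = 2, 2698 mod 17 = 12.

x ≡ 2698 (mod 9724).


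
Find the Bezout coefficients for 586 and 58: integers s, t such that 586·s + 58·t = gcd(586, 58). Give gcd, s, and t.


Euclidean algorithm on (586, 58) — divide until remainder is 0:
  586 = 10 · 58 + 6
  58 = 9 · 6 + 4
  6 = 1 · 4 + 2
  4 = 2 · 2 + 0
gcd(586, 58) = 2.
Track Bezout coefficients alongside the remainders: start with r₀ = 586 = a·1 + b·0 (s = 1, t = 0) and r₁ = 58 = a·0 + b·1 (s = 0, t = 1); each new remainder r_{k+1} = r_{k-1} − q_k·r_k inherits s_{k+1} = s_{k-1} − q_k·s_k, t_{k+1} = t_{k-1} − q_k·t_k, so r_k = a·s_k + b·t_k at every step:
  q = 10: r = 6, s = 1 − 10·0 = 1, t = 0 − 10·1 = -10  (check: 586·1 + 58·(-10) = 6)
  q = 9: r = 4, s = 0 − 9·1 = -9, t = 1 − 9·(-10) = 91  (check: 586·(-9) + 58·91 = 4)
  q = 1: r = 2, s = 1 − 1·(-9) = 10, t = -10 − 1·91 = -101  (check: 586·10 + 58·(-101) = 2)
The row with r = 2 (the gcd) gives the Bezout coefficients s = 10, t = -101.
Result: 586 · (10) + 58 · (-101) = 2.

gcd(586, 58) = 2; s = 10, t = -101 (check: 586·10 + 58·(-101) = 2).


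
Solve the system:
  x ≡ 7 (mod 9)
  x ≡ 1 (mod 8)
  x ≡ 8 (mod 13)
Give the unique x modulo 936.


Moduli 9, 8, 13 are pairwise coprime; by CRT there is a unique solution modulo M = 9 · 8 · 13 = 936.
Solve pairwise, accumulating the modulus:
  Start with x ≡ 7 (mod 9).
  Combine with x ≡ 1 (mod 8): since gcd(9, 8) = 1, we get a unique residue mod 72.
    Write x = 7 + 9·t and substitute into x ≡ 1 (mod 8): 9·t ≡ 1 − 7 = -6 (mod 8).
    Reduce coefficients mod 8: 1·t ≡ 2 (mod 8).
    So t ≡ 2 (mod 8).
    Then x = 7 + 9·2 = 25, valid modulo lcm(9, 8) = 72: x ≡ 25 (mod 72).
  Combine with x ≡ 8 (mod 13): since gcd(72, 13) = 1, we get a unique residue mod 936.
    Write x = 25 + 72·t and substitute into x ≡ 8 (mod 13): 72·t ≡ 8 − 25 = -17 (mod 13).
    Reduce coefficients mod 13: 7·t ≡ 9 (mod 13).
    The inverse of 7 mod 13 is 2 (since 7·2 = 14 = 1·13 + 1), so t ≡ 2·9 = 18 ≡ 5 (mod 13).
    Then x = 25 + 72·5 = 385, valid modulo lcm(72, 13) = 936: x ≡ 385 (mod 936).
Verify: 385 mod 9 = 7 ✓, 385 mod 8 = 1 ✓, 385 mod 13 = 8 ✓.

x ≡ 385 (mod 936).


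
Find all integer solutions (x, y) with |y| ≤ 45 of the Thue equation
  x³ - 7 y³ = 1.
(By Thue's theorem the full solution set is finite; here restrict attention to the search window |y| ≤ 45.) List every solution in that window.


The equation is x³ - 7y³ = 1. For fixed y, x³ = 7·y³ + 1, so a solution requires the RHS to be a perfect cube.
Strategy: iterate y from -45 to 45, compute RHS = 7·y³ + 1, and check whether it is a (positive or negative) perfect cube.
Check small values of y:
  y = 0: RHS = 1 = (1)³ ⇒ x = 1 works.
  y = 1: RHS = 8 = (2)³ ⇒ x = 2 works.
  y = -1: RHS = -6 is not a perfect cube.
  y = 2: RHS = 57 is not a perfect cube.
  y = -2: RHS = -55 is not a perfect cube.
  y = 3: RHS = 190 is not a perfect cube.
  y = -3: RHS = -188 is not a perfect cube.
Continuing the search up to |y| = 45 finds no further solutions beyond those listed.
Collected solutions: (1, 0), (2, 1).

Solutions (with |y| ≤ 45): (1, 0), (2, 1).


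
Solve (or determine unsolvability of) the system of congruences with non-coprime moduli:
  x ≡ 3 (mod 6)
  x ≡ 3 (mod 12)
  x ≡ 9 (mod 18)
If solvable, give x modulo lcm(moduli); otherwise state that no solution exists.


Moduli 6, 12, 18 are not pairwise coprime, so CRT works modulo lcm(m_i) when all pairwise compatibility conditions hold.
Pairwise compatibility: gcd(m_i, m_j) must divide a_i - a_j for every pair.
Merge one congruence at a time:
  Start: x ≡ 3 (mod 6).
  Combine with x ≡ 3 (mod 12): gcd(6, 12) = 6; 3 - 3 = 0, which IS divisible by 6, so compatible.
    Write x = 3 + 6·t and substitute into x ≡ 3 (mod 12): 6·t ≡ 3 − 3 = 0 (mod 12).
    Divide the congruence (and modulus) by g = 6: 1·t ≡ 0 (mod 2).
    So t ≡ 0 (mod 2).
    Then x = 3 + 6·0 = 3, valid modulo lcm(6, 12) = 12: x ≡ 3 (mod 12).
  Combine with x ≡ 9 (mod 18): gcd(12, 18) = 6; 9 - 3 = 6, which IS divisible by 6, so compatible.
    Write x = 3 + 12·t and substitute into x ≡ 9 (mod 18): 12·t ≡ 9 − 3 = 6 (mod 18).
    Divide the congruence (and modulus) by g = 6: 2·t ≡ 1 (mod 3).
    The inverse of 2 mod 3 is 2 (since 2·2 = 4 = 1·3 + 1), so t ≡ 2·1 = 2 ≡ 2 (mod 3).
    Then x = 3 + 12·2 = 27, valid modulo lcm(12, 18) = 36: x ≡ 27 (mod 36).
Verify: 27 mod 6 = 3, 27 mod 12 = 3, 27 mod 18 = 9.

x ≡ 27 (mod 36).


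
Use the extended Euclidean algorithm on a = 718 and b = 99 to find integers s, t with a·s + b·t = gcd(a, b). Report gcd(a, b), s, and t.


Euclidean algorithm on (718, 99) — divide until remainder is 0:
  718 = 7 · 99 + 25
  99 = 3 · 25 + 24
  25 = 1 · 24 + 1
  24 = 24 · 1 + 0
gcd(718, 99) = 1.
Track Bezout coefficients alongside the remainders: start with r₀ = 718 = a·1 + b·0 (s = 1, t = 0) and r₁ = 99 = a·0 + b·1 (s = 0, t = 1); each new remainder r_{k+1} = r_{k-1} − q_k·r_k inherits s_{k+1} = s_{k-1} − q_k·s_k, t_{k+1} = t_{k-1} − q_k·t_k, so r_k = a·s_k + b·t_k at every step:
  q = 7: r = 25, s = 1 − 7·0 = 1, t = 0 − 7·1 = -7  (check: 718·1 + 99·(-7) = 25)
  q = 3: r = 24, s = 0 − 3·1 = -3, t = 1 − 3·(-7) = 22  (check: 718·(-3) + 99·22 = 24)
  q = 1: r = 1, s = 1 − 1·(-3) = 4, t = -7 − 1·22 = -29  (check: 718·4 + 99·(-29) = 1)
The row with r = 1 (the gcd) gives the Bezout coefficients s = 4, t = -29.
Result: 718 · (4) + 99 · (-29) = 1.

gcd(718, 99) = 1; s = 4, t = -29 (check: 718·4 + 99·(-29) = 1).


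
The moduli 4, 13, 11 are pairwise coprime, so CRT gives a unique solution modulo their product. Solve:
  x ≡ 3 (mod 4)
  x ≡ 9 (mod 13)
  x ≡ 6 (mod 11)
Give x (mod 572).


Moduli 4, 13, 11 are pairwise coprime; by CRT there is a unique solution modulo M = 4 · 13 · 11 = 572.
Solve pairwise, accumulating the modulus:
  Start with x ≡ 3 (mod 4).
  Combine with x ≡ 9 (mod 13): since gcd(4, 13) = 1, we get a unique residue mod 52.
    Write x = 3 + 4·t and substitute into x ≡ 9 (mod 13): 4·t ≡ 9 − 3 = 6 (mod 13).
    The inverse of 4 mod 13 is 10 (since 4·10 = 40 = 3·13 + 1), so t ≡ 10·6 = 60 ≡ 8 (mod 13).
    Then x = 3 + 4·8 = 35, valid modulo lcm(4, 13) = 52: x ≡ 35 (mod 52).
  Combine with x ≡ 6 (mod 11): since gcd(52, 11) = 1, we get a unique residue mod 572.
    Write x = 35 + 52·t and substitute into x ≡ 6 (mod 11): 52·t ≡ 6 − 35 = -29 (mod 11).
    Reduce coefficients mod 11: 8·t ≡ 4 (mod 11).
    The inverse of 8 mod 11 is 7 (since 8·7 = 56 = 5·11 + 1), so t ≡ 7·4 = 28 ≡ 6 (mod 11).
    Then x = 35 + 52·6 = 347, valid modulo lcm(52, 11) = 572: x ≡ 347 (mod 572).
Verify: 347 mod 4 = 3 ✓, 347 mod 13 = 9 ✓, 347 mod 11 = 6 ✓.

x ≡ 347 (mod 572).


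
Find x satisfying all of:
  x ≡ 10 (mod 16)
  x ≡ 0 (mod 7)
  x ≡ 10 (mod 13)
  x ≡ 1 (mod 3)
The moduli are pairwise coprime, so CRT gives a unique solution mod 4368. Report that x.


Product of moduli M = 16 · 7 · 13 · 3 = 4368.
Merge one congruence at a time:
  Start: x ≡ 10 (mod 16).
  Combine with x ≡ 0 (mod 7); new modulus lcm = 112.
    Write x = 10 + 16·t and substitute into x ≡ 0 (mod 7): 16·t ≡ 0 − 10 = -10 (mod 7).
    Reduce coefficients mod 7: 2·t ≡ 4 (mod 7).
    The inverse of 2 mod 7 is 4 (since 2·4 = 8 = 1·7 + 1), so t ≡ 4·4 = 16 ≡ 2 (mod 7).
    Then x = 10 + 16·2 = 42, valid modulo lcm(16, 7) = 112: x ≡ 42 (mod 112).
  Combine with x ≡ 10 (mod 13); new modulus lcm = 1456.
    Write x = 42 + 112·t and substitute into x ≡ 10 (mod 13): 112·t ≡ 10 − 42 = -32 (mod 13).
    Reduce coefficients mod 13: 8·t ≡ 7 (mod 13).
    The inverse of 8 mod 13 is 5 (since 8·5 = 40 = 3·13 + 1), so t ≡ 5·7 = 35 ≡ 9 (mod 13).
    Then x = 42 + 112·9 = 1050, valid modulo lcm(112, 13) = 1456: x ≡ 1050 (mod 1456).
  Combine with x ≡ 1 (mod 3); new modulus lcm = 4368.
    Write x = 1050 + 1456·t and substitute into x ≡ 1 (mod 3): 1456·t ≡ 1 − 1050 = -1049 (mod 3).
    Reduce coefficients mod 3: 1·t ≡ 1 (mod 3).
    So t ≡ 1 (mod 3).
    Then x = 1050 + 1456·1 = 2506, valid modulo lcm(1456, 3) = 4368: x ≡ 2506 (mod 4368).
Verify against each original: 2506 mod 16 = 10, 2506 mod 7 = 0, 2506 mod 13 = 10, 2506 mod 3 = 1.

x ≡ 2506 (mod 4368).


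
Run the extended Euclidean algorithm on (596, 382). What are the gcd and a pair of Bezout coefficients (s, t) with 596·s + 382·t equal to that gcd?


Euclidean algorithm on (596, 382) — divide until remainder is 0:
  596 = 1 · 382 + 214
  382 = 1 · 214 + 168
  214 = 1 · 168 + 46
  168 = 3 · 46 + 30
  46 = 1 · 30 + 16
  30 = 1 · 16 + 14
  16 = 1 · 14 + 2
  14 = 7 · 2 + 0
gcd(596, 382) = 2.
Track Bezout coefficients alongside the remainders: start with r₀ = 596 = a·1 + b·0 (s = 1, t = 0) and r₁ = 382 = a·0 + b·1 (s = 0, t = 1); each new remainder r_{k+1} = r_{k-1} − q_k·r_k inherits s_{k+1} = s_{k-1} − q_k·s_k, t_{k+1} = t_{k-1} − q_k·t_k, so r_k = a·s_k + b·t_k at every step:
  q = 1: r = 214, s = 1 − 1·0 = 1, t = 0 − 1·1 = -1  (check: 596·1 + 382·(-1) = 214)
  q = 1: r = 168, s = 0 − 1·1 = -1, t = 1 − 1·(-1) = 2  (check: 596·(-1) + 382·2 = 168)
  q = 1: r = 46, s = 1 − 1·(-1) = 2, t = -1 − 1·2 = -3  (check: 596·2 + 382·(-3) = 46)
  q = 3: r = 30, s = -1 − 3·2 = -7, t = 2 − 3·(-3) = 11  (check: 596·(-7) + 382·11 = 30)
  q = 1: r = 16, s = 2 − 1·(-7) = 9, t = -3 − 1·11 = -14  (check: 596·9 + 382·(-14) = 16)
  q = 1: r = 14, s = -7 − 1·9 = -16, t = 11 − 1·(-14) = 25  (check: 596·(-16) + 382·25 = 14)
  q = 1: r = 2, s = 9 − 1·(-16) = 25, t = -14 − 1·25 = -39  (check: 596·25 + 382·(-39) = 2)
The row with r = 2 (the gcd) gives the Bezout coefficients s = 25, t = -39.
Result: 596 · (25) + 382 · (-39) = 2.

gcd(596, 382) = 2; s = 25, t = -39 (check: 596·25 + 382·(-39) = 2).


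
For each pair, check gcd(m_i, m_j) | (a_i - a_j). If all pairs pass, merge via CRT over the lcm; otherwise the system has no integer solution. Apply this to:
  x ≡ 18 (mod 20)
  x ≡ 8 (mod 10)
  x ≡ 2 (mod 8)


Moduli 20, 10, 8 are not pairwise coprime, so CRT works modulo lcm(m_i) when all pairwise compatibility conditions hold.
Pairwise compatibility: gcd(m_i, m_j) must divide a_i - a_j for every pair.
Merge one congruence at a time:
  Start: x ≡ 18 (mod 20).
  Combine with x ≡ 8 (mod 10): gcd(20, 10) = 10; 8 - 18 = -10, which IS divisible by 10, so compatible.
    Write x = 18 + 20·t and substitute into x ≡ 8 (mod 10): 20·t ≡ 8 − 18 = -10 (mod 10).
    Divide the congruence (and modulus) by g = 10: 2·t ≡ -1 (mod 1).
    Modulo 1 every t works; take t = 0.
    Then x = 18 + 20·0 = 18, valid modulo lcm(20, 10) = 20: x ≡ 18 (mod 20).
  Combine with x ≡ 2 (mod 8): gcd(20, 8) = 4; 2 - 18 = -16, which IS divisible by 4, so compatible.
    Write x = 18 + 20·t and substitute into x ≡ 2 (mod 8): 20·t ≡ 2 − 18 = -16 (mod 8).
    Divide the congruence (and modulus) by g = 4: 5·t ≡ -4 (mod 2).
    Reduce coefficients mod 2: 1·t ≡ 0 (mod 2).
    So t ≡ 0 (mod 2).
    Then x = 18 + 20·0 = 18, valid modulo lcm(20, 8) = 40: x ≡ 18 (mod 40).
Verify: 18 mod 20 = 18, 18 mod 10 = 8, 18 mod 8 = 2.

x ≡ 18 (mod 40).


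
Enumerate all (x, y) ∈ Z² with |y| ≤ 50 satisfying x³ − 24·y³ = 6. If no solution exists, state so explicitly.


The equation is x³ - 24y³ = 6. For fixed y, x³ = 24·y³ + 6, so a solution requires the RHS to be a perfect cube.
Strategy: iterate y from -50 to 50, compute RHS = 24·y³ + 6, and check whether it is a (positive or negative) perfect cube.
Check small values of y:
  y = 0: RHS = 6 is not a perfect cube.
  y = 1: RHS = 30 is not a perfect cube.
  y = -1: RHS = -18 is not a perfect cube.
  y = 2: RHS = 198 is not a perfect cube.
  y = -2: RHS = -186 is not a perfect cube.
  y = 3: RHS = 654 is not a perfect cube.
  y = -3: RHS = -642 is not a perfect cube.
Continuing the search up to |y| = 50 finds no solutions either.
No (x, y) in the scanned range satisfies the equation.

No integer solutions with |y| ≤ 50.


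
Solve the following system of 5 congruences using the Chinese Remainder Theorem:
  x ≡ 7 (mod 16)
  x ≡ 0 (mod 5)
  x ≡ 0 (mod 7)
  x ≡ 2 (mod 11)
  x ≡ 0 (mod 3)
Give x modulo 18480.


Product of moduli M = 16 · 5 · 7 · 11 · 3 = 18480.
Merge one congruence at a time:
  Start: x ≡ 7 (mod 16).
  Combine with x ≡ 0 (mod 5); new modulus lcm = 80.
    Write x = 7 + 16·t and substitute into x ≡ 0 (mod 5): 16·t ≡ 0 − 7 = -7 (mod 5).
    Reduce coefficients mod 5: 1·t ≡ 3 (mod 5).
    So t ≡ 3 (mod 5).
    Then x = 7 + 16·3 = 55, valid modulo lcm(16, 5) = 80: x ≡ 55 (mod 80).
  Combine with x ≡ 0 (mod 7); new modulus lcm = 560.
    Write x = 55 + 80·t and substitute into x ≡ 0 (mod 7): 80·t ≡ 0 − 55 = -55 (mod 7).
    Reduce coefficients mod 7: 3·t ≡ 1 (mod 7).
    The inverse of 3 mod 7 is 5 (since 3·5 = 15 = 2·7 + 1), so t ≡ 5·1 = 5 ≡ 5 (mod 7).
    Then x = 55 + 80·5 = 455, valid modulo lcm(80, 7) = 560: x ≡ 455 (mod 560).
  Combine with x ≡ 2 (mod 11); new modulus lcm = 6160.
    Write x = 455 + 560·t and substitute into x ≡ 2 (mod 11): 560·t ≡ 2 − 455 = -453 (mod 11).
    Reduce coefficients mod 11: 10·t ≡ 9 (mod 11).
    The inverse of 10 mod 11 is 10 (since 10·10 = 100 = 9·11 + 1), so t ≡ 10·9 = 90 ≡ 2 (mod 11).
    Then x = 455 + 560·2 = 1575, valid modulo lcm(560, 11) = 6160: x ≡ 1575 (mod 6160).
  Combine with x ≡ 0 (mod 3); new modulus lcm = 18480.
    Write x = 1575 + 6160·t and substitute into x ≡ 0 (mod 3): 6160·t ≡ 0 − 1575 = -1575 (mod 3).
    Reduce coefficients mod 3: 1·t ≡ 0 (mod 3).
    So t ≡ 0 (mod 3).
    Then x = 1575 + 6160·0 = 1575, valid modulo lcm(6160, 3) = 18480: x ≡ 1575 (mod 18480).
Verify against each original: 1575 mod 16 = 7, 1575 mod 5 = 0, 1575 mod 7 = 0, 1575 mod 11 = 2, 1575 mod 3 = 0.

x ≡ 1575 (mod 18480).
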